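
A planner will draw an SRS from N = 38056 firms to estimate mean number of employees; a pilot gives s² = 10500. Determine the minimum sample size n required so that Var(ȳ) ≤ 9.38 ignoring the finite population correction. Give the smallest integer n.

Without fpc, n₀ = s²/D = 10500/9.38 = 1119.4030.
Rounding up, n = 1120.

1120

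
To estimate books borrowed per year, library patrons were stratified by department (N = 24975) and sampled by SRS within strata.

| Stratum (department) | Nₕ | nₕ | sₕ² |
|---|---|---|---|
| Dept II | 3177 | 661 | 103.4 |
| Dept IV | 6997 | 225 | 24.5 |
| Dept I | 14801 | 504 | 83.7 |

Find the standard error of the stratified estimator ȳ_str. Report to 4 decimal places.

0.2581

Var(ȳ_str) = Σₕ Wₕ²(1 − fₕ)sₕ²/nₕ with Wₕ = Nₕ/N, N = 24975.
Dept II: Wₕ = 0.12720721; term = 0.12720721²·(1 − 0.20805792)·103.4/661 = 0.0020046379.
Dept IV: Wₕ = 0.28016016; term = 0.28016016²·(1 − 0.03215664)·24.5/225 = 0.0082718261.
Dept I: Wₕ = 0.59263263; term = 0.59263263²·(1 − 0.03405175)·83.7/504 = 0.056340397.
Sum = 0.066616861.
SE = √(0.066616861) = 0.2581.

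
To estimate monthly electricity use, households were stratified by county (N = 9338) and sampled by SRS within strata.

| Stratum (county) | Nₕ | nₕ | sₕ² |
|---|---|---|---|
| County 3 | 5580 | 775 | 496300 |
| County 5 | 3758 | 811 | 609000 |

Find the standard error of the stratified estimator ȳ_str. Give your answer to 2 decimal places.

Var(ȳ_str) = Σₕ Wₕ²(1 − fₕ)sₕ²/nₕ with Wₕ = Nₕ/N, N = 9338.
County 3: Wₕ = 0.59755836; term = 0.59755836²·(1 − 0.13888889)·496300/775 = 196.90758.
County 5: Wₕ = 0.40244164; term = 0.40244164²·(1 − 0.21580628)·609000/811 = 95.373037.
Sum = 292.28062.
SE = √(292.28062) = 17.10.

17.10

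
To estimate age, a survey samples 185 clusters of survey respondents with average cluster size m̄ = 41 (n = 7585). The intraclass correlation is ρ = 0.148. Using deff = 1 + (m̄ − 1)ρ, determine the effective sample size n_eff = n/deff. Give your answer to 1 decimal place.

deff = 1 + (41 − 1)·0.148 = 1 + 5.92 = 6.92.
n_eff = 7585 / 6.92 = 1096.1.

1096.1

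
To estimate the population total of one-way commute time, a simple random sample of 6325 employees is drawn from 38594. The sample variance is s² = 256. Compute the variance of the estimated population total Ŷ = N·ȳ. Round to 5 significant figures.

5.0406 × 10^7

Var(Ŷ) = N²·Var(ȳ) = N²·(1 − n/N)·s²/n.
f = 6325/38594 = 0.16388558; Var(ȳ) = 0.83611442·256/6325 = 0.033841153.
Var(Ŷ) = 38594² · 0.033841153 = 5.040629 × 10^7.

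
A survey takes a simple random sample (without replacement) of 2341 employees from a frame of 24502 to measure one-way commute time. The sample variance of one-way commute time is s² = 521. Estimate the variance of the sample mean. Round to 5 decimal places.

0.20129

Under SRS without replacement, Var(ȳ) = (1 − f)·s²/n with f = n/N = 2341/24502 = 0.09554322.
Var(ȳ) = (1 − 0.09554322)·521/2341 = 0.90445678·0.22255446 = 0.20129089.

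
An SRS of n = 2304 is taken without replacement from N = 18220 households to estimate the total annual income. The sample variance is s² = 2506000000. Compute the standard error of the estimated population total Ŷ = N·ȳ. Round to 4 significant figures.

1.776 × 10^7

Var(Ŷ) = N²·Var(ȳ) = N²·(1 − n/N)·s²/n.
f = 2304/18220 = 0.12645445; Var(ȳ) = 0.87354555·2506000000/2304 = 950132.45.
Var(Ŷ) = 18220² · 950132.45 = 3.1541395 × 10^14.
SE(Ŷ) = √(3.1541395 × 10^14) = 1.776 × 10^7.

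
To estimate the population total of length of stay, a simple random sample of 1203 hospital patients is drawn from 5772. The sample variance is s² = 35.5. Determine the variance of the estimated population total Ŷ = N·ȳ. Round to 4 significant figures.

778200

Var(Ŷ) = N²·Var(ȳ) = N²·(1 − n/N)·s²/n.
f = 1203/5772 = 0.20841996; Var(ȳ) = 0.79158004·35.5/1203 = 0.023359178.
Var(Ŷ) = 5772² · 0.023359178 = 778234.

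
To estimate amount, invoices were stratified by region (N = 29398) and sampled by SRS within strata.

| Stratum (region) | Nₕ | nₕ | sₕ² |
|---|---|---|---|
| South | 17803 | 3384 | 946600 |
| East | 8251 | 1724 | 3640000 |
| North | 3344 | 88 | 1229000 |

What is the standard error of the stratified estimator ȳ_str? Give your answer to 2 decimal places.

19.76

Var(ȳ_str) = Σₕ Wₕ²(1 − fₕ)sₕ²/nₕ with Wₕ = Nₕ/N, N = 29398.
South: Wₕ = 0.60558541; term = 0.60558541²·(1 − 0.19008032)·946600/3384 = 83.086202.
East: Wₕ = 0.28066535; term = 0.28066535²·(1 − 0.20894437)·3640000/1724 = 131.56754.
North: Wₕ = 0.11374923; term = 0.11374923²·(1 − 0.02631579)·1229000/88 = 175.94799.
Sum = 390.60173.
SE = √(390.60173) = 19.76.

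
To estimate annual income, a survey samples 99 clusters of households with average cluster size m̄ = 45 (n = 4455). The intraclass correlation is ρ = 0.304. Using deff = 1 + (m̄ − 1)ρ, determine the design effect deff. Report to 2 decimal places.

14.38

deff = 1 + (45 − 1)·0.304 = 1 + 13.376 = 14.376.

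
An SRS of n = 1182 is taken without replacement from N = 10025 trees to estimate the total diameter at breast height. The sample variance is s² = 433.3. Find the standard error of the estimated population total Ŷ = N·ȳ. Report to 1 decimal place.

5700.7

Var(Ŷ) = N²·Var(ȳ) = N²·(1 − n/N)·s²/n.
f = 1182/10025 = 0.11790524; Var(ȳ) = 0.88209476·433.3/1182 = 0.32336012.
Var(Ŷ) = 10025² · 0.32336012 = 3.2497894 × 10^7.
SE(Ŷ) = √(3.2497894 × 10^7) = 5700.7.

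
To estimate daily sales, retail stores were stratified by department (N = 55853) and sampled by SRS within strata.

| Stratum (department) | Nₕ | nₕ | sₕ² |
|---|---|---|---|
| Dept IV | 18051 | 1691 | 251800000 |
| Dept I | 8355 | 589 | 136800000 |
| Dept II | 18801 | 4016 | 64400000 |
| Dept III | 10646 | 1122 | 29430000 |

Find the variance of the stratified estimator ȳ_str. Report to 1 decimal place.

21208.5

Var(ȳ_str) = Σₕ Wₕ²(1 − fₕ)sₕ²/nₕ with Wₕ = Nₕ/N, N = 55853.
Dept IV: Wₕ = 0.32318765; term = 0.32318765²·(1 − 0.09367902)·251800000/1691 = 14096.253.
Dept I: Wₕ = 0.14958910; term = 0.14958910²·(1 − 0.07049671)·136800000/589 = 4830.8286.
Dept II: Wₕ = 0.33661576; term = 0.33661576²·(1 − 0.21360566)·64400000/4016 = 1428.8987.
Dept III: Wₕ = 0.19060749; term = 0.19060749²·(1 − 0.10539170)·29430000/1122 = 852.53112.
Sum = 21208.511.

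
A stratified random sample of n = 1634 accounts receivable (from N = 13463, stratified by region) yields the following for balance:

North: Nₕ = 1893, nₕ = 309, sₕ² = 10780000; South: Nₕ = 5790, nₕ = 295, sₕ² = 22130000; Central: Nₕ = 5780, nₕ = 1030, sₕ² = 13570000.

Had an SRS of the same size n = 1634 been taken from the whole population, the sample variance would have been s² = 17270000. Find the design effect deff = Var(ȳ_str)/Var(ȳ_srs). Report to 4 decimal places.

1.6950

Var(ȳ_str) = Σ Wₕ²(1−fₕ)sₕ²/nₕ with Wₕ = Nₕ/13463:
  North: (1893/13463)²·(1−309/1893)·10780000/309 = 577.1416
  South: (5790/13463)²·(1−295/5790)·22130000/295 = 13168.065
  Central: (5780/13463)²·(1−1030/5780)·13570000/1030 = 1995.6316
  → Var(ȳ_str) = 15740.838.
Var(ȳ_srs) = (1 − 1634/13463)·17270000/1634 = 9286.3804.
deff = 15740.838 / 9286.3804 = 1.6950.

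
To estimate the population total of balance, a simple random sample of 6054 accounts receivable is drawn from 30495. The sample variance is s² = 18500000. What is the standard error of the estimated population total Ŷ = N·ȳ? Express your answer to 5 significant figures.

Var(Ŷ) = N²·Var(ȳ) = N²·(1 − n/N)·s²/n.
f = 6054/30495 = 0.19852435; Var(ȳ) = 0.80147565·18500000/6054 = 2449.174.
Var(Ŷ) = 30495² · 2449.174 = 2.2775972 × 10^12.
SE(Ŷ) = √(2.2775972 × 10^12) = 1.5092 × 10^6.

1.5092 × 10^6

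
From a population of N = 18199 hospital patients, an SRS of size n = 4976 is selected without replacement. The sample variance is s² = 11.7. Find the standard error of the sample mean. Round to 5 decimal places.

0.04133

Under SRS without replacement, Var(ȳ) = (1 − f)·s²/n with f = n/N = 4976/18199 = 0.27342162.
Var(ȳ) = (1 − 0.27342162)·11.7/4976 = 0.72657838·0.0023512862 = 0.0017083937.
SE(ȳ) = √(0.0017083937) = 0.04133.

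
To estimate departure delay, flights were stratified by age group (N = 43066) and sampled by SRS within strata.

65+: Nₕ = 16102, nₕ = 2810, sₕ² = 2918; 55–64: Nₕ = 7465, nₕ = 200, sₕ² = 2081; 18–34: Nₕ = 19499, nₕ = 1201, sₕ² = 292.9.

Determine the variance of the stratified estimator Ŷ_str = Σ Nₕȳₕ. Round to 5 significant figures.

Var(Ŷ_str) = Σₕ Nₕ²(1 − fₕ)sₕ²/nₕ.
65+: 16102²·(1 − 2810/16102)·2918/2810 = 2.2225376 × 10^8.
55–64: 7465²·(1 − 200/7465)·2081/200 = 5.6429671 × 10^8.
18–34: 19499²·(1 − 1201/19499)·292.9/1201 = 8.701464 × 10^7.
Sum = 8.7356511 × 10^8.

8.7357 × 10^8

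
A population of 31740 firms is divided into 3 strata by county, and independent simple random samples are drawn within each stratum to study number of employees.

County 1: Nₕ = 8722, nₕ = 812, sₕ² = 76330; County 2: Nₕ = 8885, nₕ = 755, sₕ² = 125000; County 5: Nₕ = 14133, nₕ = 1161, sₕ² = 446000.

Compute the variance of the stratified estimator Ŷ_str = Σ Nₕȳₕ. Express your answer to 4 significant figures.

Var(Ŷ_str) = Σₕ Nₕ²(1 − fₕ)sₕ²/nₕ.
County 1: 8722²·(1 − 812/8722)·76330/812 = 6.4853258 × 10^9.
County 2: 8885²·(1 − 755/8885)·125000/755 = 1.1959445 × 10^10.
County 5: 14133²·(1 − 1161/14133)·446000/1161 = 7.042777 × 10^10.
Sum = 8.8872541 × 10^10.

8.887 × 10^10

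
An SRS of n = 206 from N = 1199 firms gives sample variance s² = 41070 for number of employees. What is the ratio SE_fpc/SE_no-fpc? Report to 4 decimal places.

0.9100

f = n/N = 206/1199 = 0.17180984.
SE_no-fpc = √(s²/n) = 14.119806; SE_fpc = √((1−f)s²/n) = 12.849723.
Ratio = √(1−f) = 0.91004954.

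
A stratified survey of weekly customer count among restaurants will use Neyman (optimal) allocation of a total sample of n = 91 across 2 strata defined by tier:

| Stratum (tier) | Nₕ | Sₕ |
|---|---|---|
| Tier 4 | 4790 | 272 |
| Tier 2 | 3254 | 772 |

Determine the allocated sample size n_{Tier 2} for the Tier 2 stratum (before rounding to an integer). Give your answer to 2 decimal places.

Neyman allocation: nₕ = n·NₕSₕ / Σⱼ NⱼSⱼ.
Σ NⱼSⱼ = 4790·272 + 3254·772 = 3.814968 × 10^6.
n_{Tier 2} = 91·3254·772 / (3.814968 × 10^6) = 59.92.

59.92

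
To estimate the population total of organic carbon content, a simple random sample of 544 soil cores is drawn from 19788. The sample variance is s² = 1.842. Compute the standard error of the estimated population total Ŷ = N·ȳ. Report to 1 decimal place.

Var(Ŷ) = N²·Var(ȳ) = N²·(1 − n/N)·s²/n.
f = 544/19788 = 0.02749141; Var(ȳ) = 0.97250859·1.842/544 = 0.0032929427.
Var(Ŷ) = 19788² · 0.0032929427 = 1.2894009 × 10^6.
SE(Ŷ) = √(1.2894009 × 10^6) = 1135.5.

1135.5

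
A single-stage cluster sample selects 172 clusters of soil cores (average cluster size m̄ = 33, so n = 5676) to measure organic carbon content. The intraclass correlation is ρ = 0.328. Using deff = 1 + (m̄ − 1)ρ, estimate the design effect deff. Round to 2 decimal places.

11.50

deff = 1 + (33 − 1)·0.328 = 1 + 10.496 = 11.496.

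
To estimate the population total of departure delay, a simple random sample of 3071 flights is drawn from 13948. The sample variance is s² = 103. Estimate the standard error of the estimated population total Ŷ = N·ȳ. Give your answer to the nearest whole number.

Var(Ŷ) = N²·Var(ȳ) = N²·(1 − n/N)·s²/n.
f = 3071/13948 = 0.22017494; Var(ȳ) = 0.77982506·103/3071 = 0.026154992.
Var(Ŷ) = 13948² · 0.026154992 = 5.0883675 × 10^6.
SE(Ŷ) = √(5.0883675 × 10^6) = 2256.

2256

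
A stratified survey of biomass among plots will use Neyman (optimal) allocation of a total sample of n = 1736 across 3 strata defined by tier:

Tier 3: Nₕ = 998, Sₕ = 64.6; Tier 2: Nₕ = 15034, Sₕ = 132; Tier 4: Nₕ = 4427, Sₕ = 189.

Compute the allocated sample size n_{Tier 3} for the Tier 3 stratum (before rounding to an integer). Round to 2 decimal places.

38.79

Neyman allocation: nₕ = n·NₕSₕ / Σⱼ NⱼSⱼ.
Σ NⱼSⱼ = 998·64.6 + 15034·132 + 4427·189 = 2.8856618 × 10^6.
n_{Tier 3} = 1736·998·64.6 / (2.8856618 × 10^6) = 38.79.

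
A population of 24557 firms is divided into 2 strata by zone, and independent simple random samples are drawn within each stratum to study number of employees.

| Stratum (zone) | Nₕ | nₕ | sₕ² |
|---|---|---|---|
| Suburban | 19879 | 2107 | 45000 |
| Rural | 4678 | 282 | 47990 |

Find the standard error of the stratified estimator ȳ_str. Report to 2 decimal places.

4.28

Var(ȳ_str) = Σₕ Wₕ²(1 − fₕ)sₕ²/nₕ with Wₕ = Nₕ/N, N = 24557.
Suburban: Wₕ = 0.80950442; term = 0.80950442²·(1 − 0.10599125)·45000/2107 = 12.512042.
Rural: Wₕ = 0.19049558; term = 0.19049558²·(1 − 0.06028217)·47990/282 = 5.8032185.
Sum = 18.315261.
SE = √(18.315261) = 4.28.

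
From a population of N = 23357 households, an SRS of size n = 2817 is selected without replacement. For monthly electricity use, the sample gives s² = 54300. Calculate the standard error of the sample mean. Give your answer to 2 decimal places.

Under SRS without replacement, Var(ȳ) = (1 − f)·s²/n with f = n/N = 2817/23357 = 0.12060624.
Var(ȳ) = (1 − 0.12060624)·54300/2817 = 0.87939376·19.275825 = 16.95104.
SE(ȳ) = √(16.95104) = 4.12.

4.12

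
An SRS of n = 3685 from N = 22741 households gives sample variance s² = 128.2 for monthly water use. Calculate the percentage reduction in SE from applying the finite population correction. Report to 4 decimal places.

f = n/N = 3685/22741 = 0.16204213.
SE_no-fpc = √(s²/n) = 0.18651994; SE_fpc = √((1−f)s²/n) = 0.17074043.
Ratio = √(1−f) = 0.91540039. Reduction = 100·(1 − 0.91540039) = 8.4600%.

8.4600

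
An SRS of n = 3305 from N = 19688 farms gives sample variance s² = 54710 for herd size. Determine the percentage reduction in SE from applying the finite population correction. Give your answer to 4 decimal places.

8.7788

f = n/N = 3305/19688 = 0.16786875.
SE_no-fpc = √(s²/n) = 4.0686246; SE_fpc = √((1−f)s²/n) = 3.7114494.
Ratio = √(1−f) = 0.91221228. Reduction = 100·(1 − 0.91221228) = 8.7788%.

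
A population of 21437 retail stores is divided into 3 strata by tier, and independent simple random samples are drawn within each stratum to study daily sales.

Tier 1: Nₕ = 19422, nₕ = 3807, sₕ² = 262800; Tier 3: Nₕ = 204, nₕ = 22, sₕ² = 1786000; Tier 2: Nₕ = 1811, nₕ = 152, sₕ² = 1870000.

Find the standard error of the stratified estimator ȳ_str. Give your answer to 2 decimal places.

Var(ȳ_str) = Σₕ Wₕ²(1 − fₕ)sₕ²/nₕ with Wₕ = Nₕ/N, N = 21437.
Tier 1: Wₕ = 0.90600364; term = 0.90600364²·(1 − 0.19601483)·262800/3807 = 45.556506.
Tier 3: Wₕ = 0.00951626; term = 0.00951626²·(1 − 0.10784314)·1786000/22 = 6.5589197.
Tier 2: Wₕ = 0.08448010; term = 0.08448010²·(1 − 0.08393153)·1870000/152 = 80.433106.
Sum = 132.54853.
SE = √(132.54853) = 11.51.

11.51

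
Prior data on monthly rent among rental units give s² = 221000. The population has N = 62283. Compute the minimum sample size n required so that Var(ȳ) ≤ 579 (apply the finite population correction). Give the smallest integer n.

380

Without fpc, n₀ = s²/D = 221000/579 = 381.6926.
With fpc, (1 − n/N)·s²/n ≤ D requires n ≥ n₀/(1 + n₀/N) = 381.6926/(1 + 381.6926/62283) = 379.3677.
Rounding up, n = 380.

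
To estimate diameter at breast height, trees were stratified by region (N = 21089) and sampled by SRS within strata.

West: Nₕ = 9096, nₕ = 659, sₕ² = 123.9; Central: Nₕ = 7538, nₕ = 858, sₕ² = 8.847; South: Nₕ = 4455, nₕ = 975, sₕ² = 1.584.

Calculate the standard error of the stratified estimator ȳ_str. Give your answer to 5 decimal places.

0.18348

Var(ȳ_str) = Σₕ Wₕ²(1 − fₕ)sₕ²/nₕ with Wₕ = Nₕ/N, N = 21089.
West: Wₕ = 0.43131490; term = 0.43131490²·(1 − 0.07244943)·123.9/659 = 0.032442358.
Central: Wₕ = 0.35743753; term = 0.35743753²·(1 − 0.11382330)·8.847/858 = 0.001167426.
South: Wₕ = 0.21124757; term = 0.21124757²·(1 − 0.21885522)·1.584/975 = 5.6632475 × 10^-5.
Sum = 0.033666416.
SE = √(0.033666416) = 0.18348.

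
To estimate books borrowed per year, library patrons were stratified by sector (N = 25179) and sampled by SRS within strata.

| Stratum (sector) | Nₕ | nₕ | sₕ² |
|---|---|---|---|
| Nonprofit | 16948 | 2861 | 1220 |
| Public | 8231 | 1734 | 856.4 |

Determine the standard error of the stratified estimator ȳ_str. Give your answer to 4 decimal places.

Var(ȳ_str) = Σₕ Wₕ²(1 − fₕ)sₕ²/nₕ with Wₕ = Nₕ/N, N = 25179.
Nonprofit: Wₕ = 0.67310060; term = 0.67310060²·(1 − 0.16881048)·1220/2861 = 0.16058389.
Public: Wₕ = 0.32689940; term = 0.32689940²·(1 − 0.21066699)·856.4/1734 = 0.041659694.
Sum = 0.20224358.
SE = √(0.20224358) = 0.4497.

0.4497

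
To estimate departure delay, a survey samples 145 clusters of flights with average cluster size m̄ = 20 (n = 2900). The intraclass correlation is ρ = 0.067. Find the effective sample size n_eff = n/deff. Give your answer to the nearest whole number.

deff = 1 + (20 − 1)·0.067 = 1 + 1.273 = 2.273.
n_eff = 2900 / 2.273 = 1276.

1276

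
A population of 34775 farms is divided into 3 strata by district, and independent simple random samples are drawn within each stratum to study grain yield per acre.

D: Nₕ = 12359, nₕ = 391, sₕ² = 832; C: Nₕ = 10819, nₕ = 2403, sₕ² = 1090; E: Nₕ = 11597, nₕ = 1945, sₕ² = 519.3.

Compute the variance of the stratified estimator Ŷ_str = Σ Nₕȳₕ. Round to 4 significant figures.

Var(Ŷ_str) = Σₕ Nₕ²(1 − fₕ)sₕ²/nₕ.
D: 12359²·(1 − 391/12359)·832/391 = 3.1473967 × 10^8.
C: 10819²·(1 − 2403/10819)·1090/2403 = 4.1301476 × 10^7.
E: 11597²·(1 − 1945/11597)·519.3/1945 = 2.988558 × 10^7.
Sum = 3.8592673 × 10^8.

3.859 × 10^8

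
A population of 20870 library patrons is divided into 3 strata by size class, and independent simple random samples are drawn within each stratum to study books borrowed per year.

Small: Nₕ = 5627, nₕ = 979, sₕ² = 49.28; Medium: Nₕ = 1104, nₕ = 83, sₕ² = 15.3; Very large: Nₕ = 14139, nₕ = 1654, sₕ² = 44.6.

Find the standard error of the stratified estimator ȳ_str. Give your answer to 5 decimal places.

Var(ȳ_str) = Σₕ Wₕ²(1 − fₕ)sₕ²/nₕ with Wₕ = Nₕ/N, N = 20870.
Small: Wₕ = 0.26962147; term = 0.26962147²·(1 − 0.17398258)·49.28/979 = 0.003022638.
Medium: Wₕ = 0.05289890; term = 0.05289890²·(1 − 0.07518116)·15.3/83 = 4.7704929 × 10^-4.
Very large: Wₕ = 0.67747964; term = 0.67747964²·(1 − 0.11698140)·44.6/1654 = 0.010928529.
Sum = 0.014428216.
SE = √(0.014428216) = 0.12012.

0.12012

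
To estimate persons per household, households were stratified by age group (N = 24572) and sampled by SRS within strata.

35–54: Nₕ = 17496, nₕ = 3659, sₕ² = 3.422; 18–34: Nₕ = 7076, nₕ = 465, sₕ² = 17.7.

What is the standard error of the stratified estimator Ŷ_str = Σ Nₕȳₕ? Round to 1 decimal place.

1416.7

Var(Ŷ_str) = Σₕ Nₕ²(1 − fₕ)sₕ²/nₕ.
35–54: 17496²·(1 − 3659/17496)·3.422/3659 = 226411.41.
18–34: 7076²·(1 − 465/7076)·17.7/465 = 1.7806366 × 10^6.
Sum = 2.007048 × 10^6.
SE = √(2.007048 × 10^6) = 1416.7.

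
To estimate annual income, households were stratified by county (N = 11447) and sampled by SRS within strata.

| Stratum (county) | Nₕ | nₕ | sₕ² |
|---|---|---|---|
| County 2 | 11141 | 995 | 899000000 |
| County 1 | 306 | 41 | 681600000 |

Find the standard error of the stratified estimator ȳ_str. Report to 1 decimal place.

888.7

Var(ȳ_str) = Σₕ Wₕ²(1 − fₕ)sₕ²/nₕ with Wₕ = Nₕ/N, N = 11447.
County 2: Wₕ = 0.97326811; term = 0.97326811²·(1 − 0.08930976)·899000000/995 = 779421.31.
County 1: Wₕ = 0.02673189; term = 0.02673189²·(1 − 0.13398693)·681600000/41 = 10287.969.
Sum = 789709.28.
SE = √(789709.28) = 888.7.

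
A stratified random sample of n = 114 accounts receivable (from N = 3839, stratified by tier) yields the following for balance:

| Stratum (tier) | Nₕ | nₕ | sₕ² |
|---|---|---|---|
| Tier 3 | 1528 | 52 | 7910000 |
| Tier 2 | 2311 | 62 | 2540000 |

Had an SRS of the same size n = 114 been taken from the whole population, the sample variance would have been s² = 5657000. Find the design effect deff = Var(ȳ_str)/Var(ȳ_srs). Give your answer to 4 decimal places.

0.7835

Var(ȳ_str) = Σ Wₕ²(1−fₕ)sₕ²/nₕ with Wₕ = Nₕ/3839:
  Tier 3: (1528/3839)²·(1−52/1528)·7910000/52 = 23278.052
  Tier 2: (2311/3839)²·(1−62/2311)·2540000/62 = 14447.583
  → Var(ȳ_str) = 37725.635.
Var(ȳ_srs) = (1 − 114/3839)·5657000/114 = 48149.246.
deff = 37725.635 / 48149.246 = 0.7835.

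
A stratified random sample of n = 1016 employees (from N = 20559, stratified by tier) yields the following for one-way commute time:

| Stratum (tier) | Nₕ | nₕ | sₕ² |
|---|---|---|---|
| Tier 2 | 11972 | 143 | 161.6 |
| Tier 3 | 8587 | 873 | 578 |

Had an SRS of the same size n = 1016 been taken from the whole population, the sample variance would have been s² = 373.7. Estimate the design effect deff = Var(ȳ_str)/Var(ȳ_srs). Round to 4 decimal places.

Var(ȳ_str) = Σ Wₕ²(1−fₕ)sₕ²/nₕ with Wₕ = Nₕ/20559:
  Tier 2: (11972/20559)²·(1−143/11972)·161.6/143 = 0.37863093
  Tier 3: (8587/20559)²·(1−873/8587)·578/873 = 0.10376018
  → Var(ȳ_str) = 0.48239111.
Var(ȳ_srs) = (1 − 1016/20559)·373.7/1016 = 0.34963801.
deff = 0.48239111 / 0.34963801 = 1.3797.

1.3797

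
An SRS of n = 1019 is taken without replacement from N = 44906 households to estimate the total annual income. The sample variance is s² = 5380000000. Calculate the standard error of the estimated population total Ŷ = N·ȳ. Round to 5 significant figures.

1.0201 × 10^8

Var(Ŷ) = N²·Var(ȳ) = N²·(1 − n/N)·s²/n.
f = 1019/44906 = 0.02269185; Var(ȳ) = 0.97730815·5380000000/1019 = 5.1598802 × 10^6.
Var(Ŷ) = 44906² · (5.1598802 × 10^6) = 1.040515 × 10^16.
SE(Ŷ) = √(1.040515 × 10^16) = 1.0201 × 10^8.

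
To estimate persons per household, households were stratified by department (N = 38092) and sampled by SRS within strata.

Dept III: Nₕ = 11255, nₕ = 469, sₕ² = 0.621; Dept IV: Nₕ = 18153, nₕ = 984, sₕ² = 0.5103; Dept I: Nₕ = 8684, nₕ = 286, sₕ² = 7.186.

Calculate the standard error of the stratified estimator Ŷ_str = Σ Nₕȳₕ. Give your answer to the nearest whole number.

Var(Ŷ_str) = Σₕ Nₕ²(1 − fₕ)sₕ²/nₕ.
Dept III: 11255²·(1 − 469/11255)·0.621/469 = 160740.26.
Dept IV: 18153²·(1 − 984/18153)·0.5103/984 = 161630.71.
Dept I: 8684²·(1 − 286/8684)·7.186/286 = 1.8323856 × 10^6.
Sum = 2.1547566 × 10^6.
SE = √(2.1547566 × 10^6) = 1468.

1468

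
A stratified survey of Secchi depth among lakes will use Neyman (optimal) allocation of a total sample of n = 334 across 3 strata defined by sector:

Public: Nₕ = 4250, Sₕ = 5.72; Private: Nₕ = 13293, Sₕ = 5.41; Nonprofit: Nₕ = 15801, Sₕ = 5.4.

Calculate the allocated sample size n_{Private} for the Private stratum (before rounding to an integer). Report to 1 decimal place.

132.3

Neyman allocation: nₕ = n·NₕSₕ / Σⱼ NⱼSⱼ.
Σ NⱼSⱼ = 4250·5.72 + 13293·5.41 + 15801·5.4 = 181550.53.
n_{Private} = 334·13293·5.41 / 181550.53 = 132.3.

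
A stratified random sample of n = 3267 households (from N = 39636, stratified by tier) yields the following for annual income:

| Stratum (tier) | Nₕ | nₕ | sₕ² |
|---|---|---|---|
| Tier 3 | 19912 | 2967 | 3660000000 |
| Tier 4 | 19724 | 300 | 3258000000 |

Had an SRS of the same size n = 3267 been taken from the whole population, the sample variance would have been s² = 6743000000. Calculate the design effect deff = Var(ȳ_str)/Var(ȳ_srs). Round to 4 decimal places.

1.5383

Var(ȳ_str) = Σ Wₕ²(1−fₕ)sₕ²/nₕ with Wₕ = Nₕ/39636:
  Tier 3: (19912/39636)²·(1−2967/19912)·3660000000/2967 = 264935.62
  Tier 4: (19724/39636)²·(1−300/19724)·3258000000/300 = 2.6484016 × 10^6
  → Var(ȳ_str) = 2.9133372 × 10^6.
Var(ȳ_srs) = (1 − 3267/39636)·6743000000/3267 = 1.8938499 × 10^6.
deff = (2.9133372 × 10^6) / (1.8938499 × 10^6) = 1.5383.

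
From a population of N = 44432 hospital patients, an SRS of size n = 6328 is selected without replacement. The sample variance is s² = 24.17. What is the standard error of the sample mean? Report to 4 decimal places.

0.0572

Under SRS without replacement, Var(ȳ) = (1 − f)·s²/n with f = n/N = 6328/44432 = 0.14241988.
Var(ȳ) = (1 − 0.14241988)·24.17/6328 = 0.85758012·0.0038195322 = 0.0032755549.
SE(ȳ) = √(0.0032755549) = 0.0572.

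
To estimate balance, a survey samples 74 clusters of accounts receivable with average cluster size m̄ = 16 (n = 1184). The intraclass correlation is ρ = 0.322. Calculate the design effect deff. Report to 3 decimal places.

deff = 1 + (16 − 1)·0.322 = 1 + 4.83 = 5.83.

5.830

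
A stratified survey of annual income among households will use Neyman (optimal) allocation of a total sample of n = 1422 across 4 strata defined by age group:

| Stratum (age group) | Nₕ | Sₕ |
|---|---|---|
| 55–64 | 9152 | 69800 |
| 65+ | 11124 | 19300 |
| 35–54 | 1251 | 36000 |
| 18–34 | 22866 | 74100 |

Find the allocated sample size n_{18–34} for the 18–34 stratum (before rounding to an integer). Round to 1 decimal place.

Neyman allocation: nₕ = n·NₕSₕ / Σⱼ NⱼSⱼ.
Σ NⱼSⱼ = 9152·69800 + 11124·19300 + 1251·36000 + 22866·74100 = 2.5929094 × 10^9.
n_{18–34} = 1422·22866·74100 / (2.5929094 × 10^9) = 929.2.

929.2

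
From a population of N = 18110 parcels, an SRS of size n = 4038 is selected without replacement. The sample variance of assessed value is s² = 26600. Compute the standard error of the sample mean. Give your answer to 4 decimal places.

Under SRS without replacement, Var(ȳ) = (1 − f)·s²/n with f = n/N = 4038/18110 = 0.22297073.
Var(ȳ) = (1 − 0.22297073)·26600/4038 = 0.77702927·6.5874195 = 5.1186177.
SE(ȳ) = √(5.1186177) = 2.2624.

2.2624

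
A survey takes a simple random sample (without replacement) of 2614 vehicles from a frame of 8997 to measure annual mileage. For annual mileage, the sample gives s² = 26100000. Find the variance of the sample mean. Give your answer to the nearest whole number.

Under SRS without replacement, Var(ȳ) = (1 − f)·s²/n with f = n/N = 2614/8997 = 0.29054129.
Var(ȳ) = (1 − 0.29054129)·26100000/2614 = 0.70945871·9984.6978 = 7083.7308.

7084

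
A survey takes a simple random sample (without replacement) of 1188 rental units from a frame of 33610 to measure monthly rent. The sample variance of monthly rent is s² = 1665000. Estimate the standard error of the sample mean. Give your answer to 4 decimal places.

Under SRS without replacement, Var(ȳ) = (1 − f)·s²/n with f = n/N = 1188/33610 = 0.03534662.
Var(ȳ) = (1 − 0.03534662)·1665000/1188 = 0.96465338·1401.5152 = 1351.9763.
SE(ȳ) = √(1351.9763) = 36.7692.

36.7692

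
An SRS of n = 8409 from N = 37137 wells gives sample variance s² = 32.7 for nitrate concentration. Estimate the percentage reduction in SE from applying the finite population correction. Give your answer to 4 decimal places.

f = n/N = 8409/37137 = 0.22643186.
SE_no-fpc = √(s²/n) = 0.062359367; SE_fpc = √((1−f)s²/n) = 0.054846761.
Ratio = √(1−f) = 0.87952723. Reduction = 100·(1 − 0.87952723) = 12.0473%.

12.0473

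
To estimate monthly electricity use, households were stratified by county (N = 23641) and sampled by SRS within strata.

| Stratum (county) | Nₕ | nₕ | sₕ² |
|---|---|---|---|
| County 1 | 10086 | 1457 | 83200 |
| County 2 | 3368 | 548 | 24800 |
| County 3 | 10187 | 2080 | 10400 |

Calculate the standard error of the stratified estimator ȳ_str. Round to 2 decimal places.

3.22

Var(ȳ_str) = Σₕ Wₕ²(1 − fₕ)sₕ²/nₕ with Wₕ = Nₕ/N, N = 23641.
County 1: Wₕ = 0.42663170; term = 0.42663170²·(1 − 0.14445766)·83200/1457 = 8.8922471.
County 2: Wₕ = 0.14246436; term = 0.14246436²·(1 − 0.16270784)·24800/548 = 0.76906072.
County 3: Wₕ = 0.43090394; term = 0.43090394²·(1 − 0.20418180)·10400/2080 = 0.73883047.
Sum = 10.400138.
SE = √(10.400138) = 3.22.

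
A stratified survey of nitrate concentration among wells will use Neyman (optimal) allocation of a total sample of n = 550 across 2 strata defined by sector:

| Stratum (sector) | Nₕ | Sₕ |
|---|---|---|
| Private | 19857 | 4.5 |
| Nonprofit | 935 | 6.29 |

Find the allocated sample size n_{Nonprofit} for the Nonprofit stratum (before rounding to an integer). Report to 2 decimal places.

Neyman allocation: nₕ = n·NₕSₕ / Σⱼ NⱼSⱼ.
Σ NⱼSⱼ = 19857·4.5 + 935·6.29 = 95237.65.
n_{Nonprofit} = 550·935·6.29 / 95237.65 = 33.96.

33.96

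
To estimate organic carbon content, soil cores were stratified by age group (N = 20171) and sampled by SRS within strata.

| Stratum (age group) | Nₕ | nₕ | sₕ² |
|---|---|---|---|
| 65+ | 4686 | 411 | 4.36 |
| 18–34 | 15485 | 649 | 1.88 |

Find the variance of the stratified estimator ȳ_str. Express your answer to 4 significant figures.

Var(ȳ_str) = Σₕ Wₕ²(1 − fₕ)sₕ²/nₕ with Wₕ = Nₕ/N, N = 20171.
65+: Wₕ = 0.23231372; term = 0.23231372²·(1 − 0.08770807)·4.36/411 = 5.2230985 × 10^-4.
18–34: Wₕ = 0.76768628; term = 0.76768628²·(1 − 0.04191153)·1.88/649 = 0.0016356347.
Sum = 0.0021579446.

0.002158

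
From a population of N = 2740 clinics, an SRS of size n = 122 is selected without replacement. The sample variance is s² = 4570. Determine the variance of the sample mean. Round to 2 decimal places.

35.79

Under SRS without replacement, Var(ȳ) = (1 − f)·s²/n with f = n/N = 122/2740 = 0.04452555.
Var(ȳ) = (1 − 0.04452555)·4570/122 = 0.95547445·37.459016 = 35.791133.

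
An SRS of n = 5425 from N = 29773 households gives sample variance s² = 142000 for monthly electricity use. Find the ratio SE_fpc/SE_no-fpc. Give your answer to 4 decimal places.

0.9043

f = n/N = 5425/29773 = 0.18221207.
SE_no-fpc = √(s²/n) = 5.1161622; SE_fpc = √((1−f)s²/n) = 4.6266287.
Ratio = √(1−f) = 0.90431628.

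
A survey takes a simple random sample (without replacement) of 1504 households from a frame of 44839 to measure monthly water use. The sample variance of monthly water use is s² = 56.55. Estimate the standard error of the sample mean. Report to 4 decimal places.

0.1906

Under SRS without replacement, Var(ȳ) = (1 − f)·s²/n with f = n/N = 1504/44839 = 0.03354223.
Var(ȳ) = (1 − 0.03354223)·56.55/1504 = 0.96645777·0.037599734 = 0.036338555.
SE(ȳ) = √(0.036338555) = 0.1906.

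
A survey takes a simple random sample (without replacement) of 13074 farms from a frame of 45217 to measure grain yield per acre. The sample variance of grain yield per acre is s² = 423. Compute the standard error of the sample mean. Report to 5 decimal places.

Under SRS without replacement, Var(ȳ) = (1 − f)·s²/n with f = n/N = 13074/45217 = 0.28913904.
Var(ȳ) = (1 − 0.28913904)·423/13074 = 0.71086096·0.032354291 = 0.022999402.
SE(ȳ) = √(0.022999402) = 0.15166.

0.15166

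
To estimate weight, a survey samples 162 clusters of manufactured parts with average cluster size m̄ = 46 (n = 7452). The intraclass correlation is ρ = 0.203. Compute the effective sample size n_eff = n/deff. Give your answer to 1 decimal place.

735.3

deff = 1 + (46 − 1)·0.203 = 1 + 9.135 = 10.135.
n_eff = 7452 / 10.135 = 735.3.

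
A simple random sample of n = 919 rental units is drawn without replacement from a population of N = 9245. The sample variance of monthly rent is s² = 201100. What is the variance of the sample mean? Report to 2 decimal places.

197.07

Under SRS without replacement, Var(ȳ) = (1 − f)·s²/n with f = n/N = 919/9245 = 0.09940508.
Var(ȳ) = (1 − 0.09940508)·201100/919 = 0.90059492·218.82481 = 197.07251.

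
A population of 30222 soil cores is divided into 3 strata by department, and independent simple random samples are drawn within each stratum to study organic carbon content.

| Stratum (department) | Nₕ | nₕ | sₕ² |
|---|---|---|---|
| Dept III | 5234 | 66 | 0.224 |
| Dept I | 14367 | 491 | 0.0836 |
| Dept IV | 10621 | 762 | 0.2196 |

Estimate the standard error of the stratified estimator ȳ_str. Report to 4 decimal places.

Var(ȳ_str) = Σₕ Wₕ²(1 − fₕ)sₕ²/nₕ with Wₕ = Nₕ/N, N = 30222.
Dept III: Wₕ = 0.17318510; term = 0.17318510²·(1 − 0.01260986)·0.224/66 = 1.0051107 × 10^-4.
Dept I: Wₕ = 0.47538217; term = 0.47538217²·(1 − 0.03417554)·0.0836/491 = 3.7162829 × 10^-5.
Dept IV: Wₕ = 0.35143273; term = 0.35143273²·(1 − 0.07174466)·0.2196/762 = 3.3039178 × 10^-5.
Sum = 1.7071308 × 10^-4.
SE = √(1.7071308 × 10^-4) = 0.0131.

0.0131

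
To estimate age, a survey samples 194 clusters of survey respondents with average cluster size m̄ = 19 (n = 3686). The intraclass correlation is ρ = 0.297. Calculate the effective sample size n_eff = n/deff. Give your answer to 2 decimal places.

580.84

deff = 1 + (19 − 1)·0.297 = 1 + 5.346 = 6.346.
n_eff = 3686 / 6.346 = 580.84.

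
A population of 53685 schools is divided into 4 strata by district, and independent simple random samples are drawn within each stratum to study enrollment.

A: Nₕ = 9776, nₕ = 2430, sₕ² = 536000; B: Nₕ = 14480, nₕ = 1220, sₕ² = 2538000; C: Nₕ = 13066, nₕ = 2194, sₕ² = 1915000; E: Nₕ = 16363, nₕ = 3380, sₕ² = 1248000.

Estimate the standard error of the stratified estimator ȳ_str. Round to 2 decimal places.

14.64

Var(ȳ_str) = Σₕ Wₕ²(1 − fₕ)sₕ²/nₕ with Wₕ = Nₕ/N, N = 53685.
A: Wₕ = 0.18209928; term = 0.18209928²·(1 − 0.24856792)·536000/2430 = 5.4962277.
B: Wₕ = 0.26972152; term = 0.26972152²·(1 − 0.08425414)·2538000/1220 = 138.59193.
C: Wₕ = 0.24338270; term = 0.24338270²·(1 − 0.16791673)·1915000/2194 = 43.020786.
E: Wₕ = 0.30479650; term = 0.30479650²·(1 − 0.20656359)·1248000/3380 = 27.216355.
Sum = 214.3253.
SE = √(214.3253) = 14.64.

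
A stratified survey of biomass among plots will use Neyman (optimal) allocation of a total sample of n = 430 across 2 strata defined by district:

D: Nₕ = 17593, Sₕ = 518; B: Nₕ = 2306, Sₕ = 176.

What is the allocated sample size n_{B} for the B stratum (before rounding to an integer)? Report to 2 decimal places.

Neyman allocation: nₕ = n·NₕSₕ / Σⱼ NⱼSⱼ.
Σ NⱼSⱼ = 17593·518 + 2306·176 = 9.51903 × 10^6.
n_{B} = 430·2306·176 / (9.51903 × 10^6) = 18.33.

18.33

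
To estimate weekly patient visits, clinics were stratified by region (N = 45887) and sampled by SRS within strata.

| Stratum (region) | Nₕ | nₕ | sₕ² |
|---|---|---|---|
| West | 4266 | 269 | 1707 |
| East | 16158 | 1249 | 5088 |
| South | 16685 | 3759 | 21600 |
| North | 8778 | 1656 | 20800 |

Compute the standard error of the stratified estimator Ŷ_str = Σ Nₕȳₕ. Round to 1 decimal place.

Var(Ŷ_str) = Σₕ Nₕ²(1 − fₕ)sₕ²/nₕ.
West: 4266²·(1 − 269/4266)·1707/269 = 1.0820224 × 10^8.
East: 16158²·(1 − 1249/16158)·5088/1249 = 9.813429 × 10^8.
South: 16685²·(1 − 3759/16685)·21600/3759 = 1.2392867 × 10^9.
North: 8778²·(1 − 1656/8778)·20800/1656 = 7.8523663 × 10^8.
Sum = 3.1140685 × 10^9.
SE = √(3.1140685 × 10^9) = 55803.8.

55803.8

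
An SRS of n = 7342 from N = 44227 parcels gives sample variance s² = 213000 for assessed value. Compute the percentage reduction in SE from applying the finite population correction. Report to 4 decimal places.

8.6768

f = n/N = 7342/44227 = 0.16600719.
SE_no-fpc = √(s²/n) = 5.3862017; SE_fpc = √((1−f)s²/n) = 4.9188521.
Ratio = √(1−f) = 0.91323207. Reduction = 100·(1 − 0.91323207) = 8.6768%.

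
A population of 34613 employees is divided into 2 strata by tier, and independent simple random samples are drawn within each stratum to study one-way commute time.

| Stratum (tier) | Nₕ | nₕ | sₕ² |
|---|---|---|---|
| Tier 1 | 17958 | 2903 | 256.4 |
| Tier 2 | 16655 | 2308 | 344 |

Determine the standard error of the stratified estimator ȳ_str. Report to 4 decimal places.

Var(ȳ_str) = Σₕ Wₕ²(1 − fₕ)sₕ²/nₕ with Wₕ = Nₕ/N, N = 34613.
Tier 1: Wₕ = 0.51882241; term = 0.51882241²·(1 − 0.16165497)·256.4/2903 = 0.019931098.
Tier 2: Wₕ = 0.48117759; term = 0.48117759²·(1 − 0.13857700)·344/2308 = 0.029726918.
Sum = 0.049658016.
SE = √(0.049658016) = 0.2228.

0.2228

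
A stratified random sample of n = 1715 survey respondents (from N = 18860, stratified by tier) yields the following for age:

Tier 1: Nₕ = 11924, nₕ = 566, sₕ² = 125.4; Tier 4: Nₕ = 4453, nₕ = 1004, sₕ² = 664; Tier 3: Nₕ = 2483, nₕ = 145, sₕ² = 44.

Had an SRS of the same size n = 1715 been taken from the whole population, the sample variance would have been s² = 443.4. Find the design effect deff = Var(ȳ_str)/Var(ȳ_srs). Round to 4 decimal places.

Var(ȳ_str) = Σ Wₕ²(1−fₕ)sₕ²/nₕ with Wₕ = Nₕ/18860:
  Tier 1: (11924/18860)²·(1−566/11924)·125.4/566 = 0.084357084
  Tier 4: (4453/18860)²·(1−1004/4453)·664/1004 = 0.028555968
  Tier 3: (2483/18860)²·(1−145/2483)·44/145 = 0.0049524776
  → Var(ȳ_str) = 0.11786553.
Var(ȳ_srs) = (1 − 1715/18860)·443.4/1715 = 0.2350322.
deff = 0.11786553 / 0.2350322 = 0.5015.

0.5015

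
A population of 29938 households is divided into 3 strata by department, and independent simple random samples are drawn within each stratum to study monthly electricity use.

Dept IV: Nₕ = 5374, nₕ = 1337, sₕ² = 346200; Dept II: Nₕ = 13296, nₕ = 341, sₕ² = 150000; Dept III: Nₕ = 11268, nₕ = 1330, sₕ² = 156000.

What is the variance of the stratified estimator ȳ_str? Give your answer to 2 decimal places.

105.46

Var(ȳ_str) = Σₕ Wₕ²(1 − fₕ)sₕ²/nₕ with Wₕ = Nₕ/N, N = 29938.
Dept IV: Wₕ = 0.17950431; term = 0.17950431²·(1 − 0.24879047)·346200/1337 = 6.2676754.
Dept II: Wₕ = 0.44411784; term = 0.44411784²·(1 − 0.02564681)·150000/341 = 84.537565.
Dept III: Wₕ = 0.37637785; term = 0.37637785²·(1 − 0.11803337)·156000/1330 = 14.654575.
Sum = 105.45982.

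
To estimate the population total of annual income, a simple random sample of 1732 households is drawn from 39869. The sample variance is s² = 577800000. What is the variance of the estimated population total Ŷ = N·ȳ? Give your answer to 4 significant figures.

Var(Ŷ) = N²·Var(ȳ) = N²·(1 − n/N)·s²/n.
f = 1732/39869 = 0.04344227; Var(ȳ) = 0.95655773·577800000/1732 = 319110.31.
Var(Ŷ) = 39869² · 319110.31 = 5.072377 × 10^14.

5.072 × 10^14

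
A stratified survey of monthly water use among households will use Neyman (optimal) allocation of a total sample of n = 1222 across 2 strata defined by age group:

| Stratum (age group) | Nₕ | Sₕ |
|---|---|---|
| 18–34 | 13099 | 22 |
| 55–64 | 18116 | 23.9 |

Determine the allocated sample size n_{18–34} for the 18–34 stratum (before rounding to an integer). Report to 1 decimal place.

488.3

Neyman allocation: nₕ = n·NₕSₕ / Σⱼ NⱼSⱼ.
Σ NⱼSⱼ = 13099·22 + 18116·23.9 = 721150.4.
n_{18–34} = 1222·13099·22 / 721150.4 = 488.3.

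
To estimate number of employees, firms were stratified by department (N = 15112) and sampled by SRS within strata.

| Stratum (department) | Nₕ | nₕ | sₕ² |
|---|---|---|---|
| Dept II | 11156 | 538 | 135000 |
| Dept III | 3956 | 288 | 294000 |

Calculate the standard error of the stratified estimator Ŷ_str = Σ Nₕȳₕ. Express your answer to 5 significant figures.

Var(Ŷ_str) = Σₕ Nₕ²(1 − fₕ)sₕ²/nₕ.
Dept II: 11156²·(1 − 538/11156)·135000/538 = 2.972369 × 10^10.
Dept III: 3956²·(1 − 288/3956)·294000/288 = 1.4812912 × 10^10.
Sum = 4.4536602 × 10^10.
SE = √(4.4536602 × 10^10) = 211040.

211040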